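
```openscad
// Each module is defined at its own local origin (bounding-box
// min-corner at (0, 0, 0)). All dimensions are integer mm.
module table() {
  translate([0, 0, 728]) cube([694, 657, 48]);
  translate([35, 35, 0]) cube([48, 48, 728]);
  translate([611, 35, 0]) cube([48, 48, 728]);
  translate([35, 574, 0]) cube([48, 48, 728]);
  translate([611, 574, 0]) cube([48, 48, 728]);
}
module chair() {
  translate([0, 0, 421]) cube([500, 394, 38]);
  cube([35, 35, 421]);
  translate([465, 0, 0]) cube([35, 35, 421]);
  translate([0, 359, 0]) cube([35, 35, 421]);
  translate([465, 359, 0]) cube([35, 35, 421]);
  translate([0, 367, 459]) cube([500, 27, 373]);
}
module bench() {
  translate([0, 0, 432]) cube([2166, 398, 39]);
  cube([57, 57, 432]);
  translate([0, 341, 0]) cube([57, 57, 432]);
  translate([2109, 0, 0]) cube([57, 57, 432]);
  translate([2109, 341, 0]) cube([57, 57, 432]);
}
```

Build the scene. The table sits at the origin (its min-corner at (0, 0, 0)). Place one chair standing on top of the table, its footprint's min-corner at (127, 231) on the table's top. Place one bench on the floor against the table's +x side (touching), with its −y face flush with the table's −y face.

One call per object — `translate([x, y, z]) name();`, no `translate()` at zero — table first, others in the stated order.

table();
translate([127, 231, 776]) chair();
translate([694, 0, 0]) bench();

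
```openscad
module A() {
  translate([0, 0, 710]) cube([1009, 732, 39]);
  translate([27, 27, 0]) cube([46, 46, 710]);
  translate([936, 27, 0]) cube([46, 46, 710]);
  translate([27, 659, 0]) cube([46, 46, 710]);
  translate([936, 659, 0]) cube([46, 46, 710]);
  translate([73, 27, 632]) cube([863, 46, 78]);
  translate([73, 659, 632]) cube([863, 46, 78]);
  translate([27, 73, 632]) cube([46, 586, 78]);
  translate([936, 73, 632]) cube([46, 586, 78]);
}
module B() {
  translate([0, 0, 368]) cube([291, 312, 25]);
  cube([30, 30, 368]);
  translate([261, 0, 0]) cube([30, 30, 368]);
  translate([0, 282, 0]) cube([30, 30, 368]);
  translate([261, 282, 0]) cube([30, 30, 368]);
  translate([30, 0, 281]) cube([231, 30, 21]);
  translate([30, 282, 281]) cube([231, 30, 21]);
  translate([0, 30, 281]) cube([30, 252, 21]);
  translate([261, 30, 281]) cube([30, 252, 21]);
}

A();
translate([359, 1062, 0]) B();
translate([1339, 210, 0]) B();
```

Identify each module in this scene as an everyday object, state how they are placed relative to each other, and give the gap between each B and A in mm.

A is a table. B is a stool. Two stools sit around the table at the +y, +x sides. The gap between each stool and the table is 330 mm.

Each stool's nearest face is 330 mm from the table's bounding box.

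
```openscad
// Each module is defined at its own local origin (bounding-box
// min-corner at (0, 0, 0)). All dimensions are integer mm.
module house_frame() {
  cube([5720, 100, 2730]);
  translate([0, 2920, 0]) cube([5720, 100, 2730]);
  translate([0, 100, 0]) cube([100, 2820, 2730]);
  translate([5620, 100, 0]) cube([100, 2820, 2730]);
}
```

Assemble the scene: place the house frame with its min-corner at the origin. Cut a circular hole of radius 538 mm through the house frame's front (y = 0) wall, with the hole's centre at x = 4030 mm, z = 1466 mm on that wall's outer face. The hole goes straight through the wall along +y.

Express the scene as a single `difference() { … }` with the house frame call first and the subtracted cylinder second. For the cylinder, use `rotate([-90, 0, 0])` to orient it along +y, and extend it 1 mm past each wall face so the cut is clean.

difference() {
  house_frame();
  translate([4030, -1, 1466]) rotate([-90, 0, 0]) cylinder(h = 102, r = 538);
}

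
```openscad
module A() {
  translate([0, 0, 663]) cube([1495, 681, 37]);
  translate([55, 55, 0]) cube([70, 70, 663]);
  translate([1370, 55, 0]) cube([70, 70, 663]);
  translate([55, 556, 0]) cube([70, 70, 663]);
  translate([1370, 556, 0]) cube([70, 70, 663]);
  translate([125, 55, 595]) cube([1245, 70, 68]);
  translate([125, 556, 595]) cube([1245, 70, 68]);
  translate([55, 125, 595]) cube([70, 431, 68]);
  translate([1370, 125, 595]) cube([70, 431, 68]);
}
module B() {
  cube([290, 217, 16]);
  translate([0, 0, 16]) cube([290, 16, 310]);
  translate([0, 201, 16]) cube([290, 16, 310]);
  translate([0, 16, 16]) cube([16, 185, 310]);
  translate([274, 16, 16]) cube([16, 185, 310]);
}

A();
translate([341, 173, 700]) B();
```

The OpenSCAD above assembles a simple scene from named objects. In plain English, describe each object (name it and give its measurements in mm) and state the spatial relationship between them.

A is a table with a 1495×681 mm rectangular top, 37 mm thick, top surface at z = 700 mm, supported by four 70×70 mm square legs, each inset 55 mm from the nearest pair of top edges, running from the floor. Four apron rails, 70 mm thick and 68 mm tall, run between adjacent legs with their top edges flush with the underside of the top and their outer faces flush with the legs' outer faces.

B is an open-topped rectangular box: outside dimensions 290×217×326 mm, with a uniform wall and base thickness of 16 mm. The base is a full 290×217 slab on the floor; four walls sit on top of the base. The front and back walls (the −y and +y sides) span the full width; the two side walls fit between them.

The open box is on top of the table.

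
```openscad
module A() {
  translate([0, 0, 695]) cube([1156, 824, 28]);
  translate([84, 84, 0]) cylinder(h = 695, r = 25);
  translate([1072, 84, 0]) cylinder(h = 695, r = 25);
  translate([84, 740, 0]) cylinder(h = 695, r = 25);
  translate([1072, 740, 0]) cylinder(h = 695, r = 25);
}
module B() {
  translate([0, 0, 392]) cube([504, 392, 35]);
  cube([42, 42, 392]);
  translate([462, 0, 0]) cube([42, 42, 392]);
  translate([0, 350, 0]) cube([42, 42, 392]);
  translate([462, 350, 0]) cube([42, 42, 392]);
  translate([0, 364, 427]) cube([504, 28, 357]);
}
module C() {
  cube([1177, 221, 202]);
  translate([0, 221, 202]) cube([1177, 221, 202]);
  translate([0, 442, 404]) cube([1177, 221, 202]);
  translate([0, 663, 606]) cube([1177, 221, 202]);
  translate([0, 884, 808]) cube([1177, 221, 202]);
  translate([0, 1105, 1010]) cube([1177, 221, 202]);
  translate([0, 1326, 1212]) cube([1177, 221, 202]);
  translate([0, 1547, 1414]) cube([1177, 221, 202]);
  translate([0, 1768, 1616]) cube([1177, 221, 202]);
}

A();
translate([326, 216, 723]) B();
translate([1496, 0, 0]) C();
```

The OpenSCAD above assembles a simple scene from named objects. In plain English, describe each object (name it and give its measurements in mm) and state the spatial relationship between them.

A is a table with a 1156×824 mm rectangular top, 28 mm thick, top surface at z = 723 mm, supported by four round legs of 50 mm diameter, each leg's bounding box inset 59 mm from the nearest pair of top edges, running from the floor.

B is a chair. The seat is a 504×392×35 mm slab with its top at z = 427 mm, on four 42×42 mm corner legs (flush with the seat edges, standing on z = 0). A flat backrest 28 mm thick, 357 mm tall, spans the full seat width and rises from the seat top along its +y edge, rear face flush with the rear of the seat.

C is a run of 9 identical solid stair steps. Each tread is 1177×221 mm and each step block is 202 mm high. Step 1 rests on the floor; step k is offset from step 1 by (k−1)×221 mm in y and (k−1)×202 mm in z.

The chair is on top of the table, centred. The staircase is on the floor beside the table on its +x side.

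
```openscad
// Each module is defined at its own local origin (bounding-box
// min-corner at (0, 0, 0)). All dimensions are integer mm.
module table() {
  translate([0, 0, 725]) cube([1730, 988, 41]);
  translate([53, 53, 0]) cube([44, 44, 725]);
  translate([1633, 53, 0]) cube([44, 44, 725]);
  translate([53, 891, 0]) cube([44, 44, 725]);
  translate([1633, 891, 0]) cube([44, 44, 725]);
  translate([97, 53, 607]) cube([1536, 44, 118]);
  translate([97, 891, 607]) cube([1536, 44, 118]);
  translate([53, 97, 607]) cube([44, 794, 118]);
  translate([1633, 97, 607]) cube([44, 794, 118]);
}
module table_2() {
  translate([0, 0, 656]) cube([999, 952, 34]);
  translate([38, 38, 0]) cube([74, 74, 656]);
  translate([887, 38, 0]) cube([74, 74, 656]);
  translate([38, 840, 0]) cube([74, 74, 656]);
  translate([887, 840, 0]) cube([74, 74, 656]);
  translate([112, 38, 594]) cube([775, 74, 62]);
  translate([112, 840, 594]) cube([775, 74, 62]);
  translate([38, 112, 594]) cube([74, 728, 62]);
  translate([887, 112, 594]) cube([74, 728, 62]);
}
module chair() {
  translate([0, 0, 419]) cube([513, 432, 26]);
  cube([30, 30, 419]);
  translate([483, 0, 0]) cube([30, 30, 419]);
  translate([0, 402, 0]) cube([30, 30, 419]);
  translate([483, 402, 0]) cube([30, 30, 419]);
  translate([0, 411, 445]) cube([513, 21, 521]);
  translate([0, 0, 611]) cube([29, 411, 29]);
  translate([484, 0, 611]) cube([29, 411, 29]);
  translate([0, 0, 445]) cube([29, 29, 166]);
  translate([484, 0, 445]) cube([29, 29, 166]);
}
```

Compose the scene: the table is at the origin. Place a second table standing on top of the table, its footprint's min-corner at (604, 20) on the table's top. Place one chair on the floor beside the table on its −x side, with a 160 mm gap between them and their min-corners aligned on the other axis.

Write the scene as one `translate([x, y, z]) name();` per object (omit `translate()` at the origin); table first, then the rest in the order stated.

table();
translate([604, 20, 766]) table_2();
translate([-673, 0, 0]) chair();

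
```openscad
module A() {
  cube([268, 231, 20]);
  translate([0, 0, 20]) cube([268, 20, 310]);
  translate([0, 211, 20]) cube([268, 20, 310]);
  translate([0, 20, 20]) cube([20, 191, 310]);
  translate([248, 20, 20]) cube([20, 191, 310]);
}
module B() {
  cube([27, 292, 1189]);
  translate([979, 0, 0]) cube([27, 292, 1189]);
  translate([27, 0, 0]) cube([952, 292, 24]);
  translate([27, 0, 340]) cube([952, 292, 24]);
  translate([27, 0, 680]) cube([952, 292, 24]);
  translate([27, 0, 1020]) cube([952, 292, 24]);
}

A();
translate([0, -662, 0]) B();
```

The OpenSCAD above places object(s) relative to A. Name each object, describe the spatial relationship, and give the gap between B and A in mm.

A is an open box. B is a bookshelf. The bookshelf is on the floor beside the open box on its −y side. The gap between the bookshelf and the open box is 370 mm.

The bookshelf's nearest face is 370 mm from the open box's −y face.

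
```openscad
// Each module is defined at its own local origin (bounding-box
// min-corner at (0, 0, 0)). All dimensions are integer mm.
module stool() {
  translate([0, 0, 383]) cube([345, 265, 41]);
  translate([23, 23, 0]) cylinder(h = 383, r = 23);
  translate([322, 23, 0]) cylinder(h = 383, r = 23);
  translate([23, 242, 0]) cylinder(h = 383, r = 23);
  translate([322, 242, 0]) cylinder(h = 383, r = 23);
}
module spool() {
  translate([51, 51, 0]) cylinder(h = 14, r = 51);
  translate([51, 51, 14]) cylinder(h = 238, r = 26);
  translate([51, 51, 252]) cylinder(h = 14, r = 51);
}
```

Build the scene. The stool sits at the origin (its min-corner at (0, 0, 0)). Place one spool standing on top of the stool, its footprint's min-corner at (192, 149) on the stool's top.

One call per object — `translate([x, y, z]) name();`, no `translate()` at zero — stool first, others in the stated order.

stool();
translate([192, 149, 424]) spool();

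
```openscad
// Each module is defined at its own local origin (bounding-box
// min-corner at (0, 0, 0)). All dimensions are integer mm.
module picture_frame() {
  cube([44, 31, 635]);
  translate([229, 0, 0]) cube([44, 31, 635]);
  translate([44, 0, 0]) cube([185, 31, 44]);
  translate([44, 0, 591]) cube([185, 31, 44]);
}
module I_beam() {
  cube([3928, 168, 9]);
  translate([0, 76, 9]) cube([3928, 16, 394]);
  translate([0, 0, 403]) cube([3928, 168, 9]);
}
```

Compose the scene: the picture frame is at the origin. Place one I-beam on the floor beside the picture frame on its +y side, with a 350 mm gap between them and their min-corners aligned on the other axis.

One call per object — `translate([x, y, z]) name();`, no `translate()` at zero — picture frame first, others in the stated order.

picture_frame();
translate([0, 381, 0]) I_beam();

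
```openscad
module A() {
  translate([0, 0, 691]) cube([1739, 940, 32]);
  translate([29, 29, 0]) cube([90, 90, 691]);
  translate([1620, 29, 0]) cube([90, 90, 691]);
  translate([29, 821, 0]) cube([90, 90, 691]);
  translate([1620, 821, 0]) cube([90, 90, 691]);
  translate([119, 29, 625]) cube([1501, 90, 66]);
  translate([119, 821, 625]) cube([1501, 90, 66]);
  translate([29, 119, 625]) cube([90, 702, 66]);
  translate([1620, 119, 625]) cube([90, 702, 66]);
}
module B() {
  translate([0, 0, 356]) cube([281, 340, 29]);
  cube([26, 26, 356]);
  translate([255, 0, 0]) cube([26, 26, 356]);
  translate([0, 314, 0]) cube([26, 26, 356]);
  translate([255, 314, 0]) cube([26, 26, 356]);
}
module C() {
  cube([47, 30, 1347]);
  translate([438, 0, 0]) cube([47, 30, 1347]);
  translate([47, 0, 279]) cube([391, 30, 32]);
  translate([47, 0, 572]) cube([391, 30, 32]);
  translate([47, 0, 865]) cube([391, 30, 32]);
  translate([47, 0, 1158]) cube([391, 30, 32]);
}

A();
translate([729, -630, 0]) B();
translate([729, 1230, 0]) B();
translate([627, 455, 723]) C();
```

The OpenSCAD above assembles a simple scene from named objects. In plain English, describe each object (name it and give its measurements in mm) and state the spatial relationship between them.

A is a rectangular dining table. The top is 1739×940×32 mm with its upper surface at z = 723 mm. It stands on four 90×90 mm square legs, each inset 29 mm from the nearest pair of top edges, running from the floor to the underside of the top. Four apron rails, 90 mm thick and 66 mm tall, run between adjacent legs with their top edges flush with the underside of the top and their outer faces flush with the legs' outer faces.

B is a four-legged stool. The seat is a 281×340×29 mm slab whose top surface is at z = 385 mm; four square legs, each 26×26 mm in cross-section, run from the floor (z = 0) to the underside of the seat, each flush with a corner of the seat.

C is a straight ladder. Two 47×30 mm vertical rails, 1347 mm tall, stand 485 mm apart (outside-to-outside) with their front faces coplanar on the −y side. 4 rungs, each 30 mm deep and 32 mm tall, span between the inner faces of the rails, front faces flush with the rails. The lowest rung's underside is at z = 279 mm and rungs are spaced 293 mm apart (underside to underside).

Two stools sit around the table at the −y, +y sides. The ladder is on top of the table, centred.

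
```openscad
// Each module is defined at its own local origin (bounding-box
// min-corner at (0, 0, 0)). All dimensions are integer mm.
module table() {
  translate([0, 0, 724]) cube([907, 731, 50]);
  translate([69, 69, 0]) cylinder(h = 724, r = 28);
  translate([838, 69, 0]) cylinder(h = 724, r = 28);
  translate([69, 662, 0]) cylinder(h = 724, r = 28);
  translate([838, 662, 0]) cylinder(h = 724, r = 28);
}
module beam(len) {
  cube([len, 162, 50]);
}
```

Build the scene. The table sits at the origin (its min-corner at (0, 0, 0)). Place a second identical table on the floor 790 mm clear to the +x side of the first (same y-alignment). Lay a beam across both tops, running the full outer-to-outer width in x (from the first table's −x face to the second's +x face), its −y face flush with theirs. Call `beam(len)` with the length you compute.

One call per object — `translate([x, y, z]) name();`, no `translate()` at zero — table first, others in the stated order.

table();
translate([1697, 0, 0]) table();
translate([0, 0, 774]) beam(2604);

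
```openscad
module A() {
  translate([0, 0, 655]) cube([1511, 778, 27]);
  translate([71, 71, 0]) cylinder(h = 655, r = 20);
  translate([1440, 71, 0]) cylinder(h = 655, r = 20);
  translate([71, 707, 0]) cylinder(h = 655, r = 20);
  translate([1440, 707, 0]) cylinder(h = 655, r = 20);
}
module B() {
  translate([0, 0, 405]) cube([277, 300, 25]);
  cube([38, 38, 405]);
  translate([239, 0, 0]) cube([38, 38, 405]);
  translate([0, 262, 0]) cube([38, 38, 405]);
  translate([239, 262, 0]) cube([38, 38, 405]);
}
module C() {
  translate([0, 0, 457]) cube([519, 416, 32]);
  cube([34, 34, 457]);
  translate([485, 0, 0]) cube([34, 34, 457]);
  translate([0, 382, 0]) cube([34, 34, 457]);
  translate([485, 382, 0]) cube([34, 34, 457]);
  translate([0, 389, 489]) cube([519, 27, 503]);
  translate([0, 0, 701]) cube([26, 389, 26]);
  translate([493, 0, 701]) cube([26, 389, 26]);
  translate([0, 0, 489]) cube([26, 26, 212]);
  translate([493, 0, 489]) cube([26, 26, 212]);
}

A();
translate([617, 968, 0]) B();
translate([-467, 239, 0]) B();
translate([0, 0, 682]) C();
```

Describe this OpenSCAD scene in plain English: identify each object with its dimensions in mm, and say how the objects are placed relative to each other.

A is a rectangular dining table. The top is 1511×778×27 mm with its upper surface at z = 682 mm. It stands on four round legs of 40 mm diameter, each leg's bounding box inset 51 mm from the nearest pair of top edges, running from the floor to the underside of the top.

B is a four-legged stool. The seat is a 277×300×25 mm slab whose top surface is at z = 430 mm; four square legs, each 38×38 mm in cross-section, run from the floor (z = 0) to the underside of the seat, each flush with a corner of the seat.

C is a chair. The seat is a 519×416×32 mm slab with its top at z = 489 mm, on four 34×34 mm corner legs (flush with the seat edges, standing on z = 0). A flat backrest 27 mm thick, 503 mm tall, spans the full seat width and rises from the seat top along its +y edge, rear face flush with the rear of the seat. Two armrests of 26×26 mm section run along each side from the seat's front edge to the front of the backrest, top faces 238 mm above the seat top and outer faces flush with the seat's x-edges; a 26×26 mm post under the front of each armrest stands on the seat at the front corner.

Two stools sit around the table at the +y, −x sides. The chair is on top of the table.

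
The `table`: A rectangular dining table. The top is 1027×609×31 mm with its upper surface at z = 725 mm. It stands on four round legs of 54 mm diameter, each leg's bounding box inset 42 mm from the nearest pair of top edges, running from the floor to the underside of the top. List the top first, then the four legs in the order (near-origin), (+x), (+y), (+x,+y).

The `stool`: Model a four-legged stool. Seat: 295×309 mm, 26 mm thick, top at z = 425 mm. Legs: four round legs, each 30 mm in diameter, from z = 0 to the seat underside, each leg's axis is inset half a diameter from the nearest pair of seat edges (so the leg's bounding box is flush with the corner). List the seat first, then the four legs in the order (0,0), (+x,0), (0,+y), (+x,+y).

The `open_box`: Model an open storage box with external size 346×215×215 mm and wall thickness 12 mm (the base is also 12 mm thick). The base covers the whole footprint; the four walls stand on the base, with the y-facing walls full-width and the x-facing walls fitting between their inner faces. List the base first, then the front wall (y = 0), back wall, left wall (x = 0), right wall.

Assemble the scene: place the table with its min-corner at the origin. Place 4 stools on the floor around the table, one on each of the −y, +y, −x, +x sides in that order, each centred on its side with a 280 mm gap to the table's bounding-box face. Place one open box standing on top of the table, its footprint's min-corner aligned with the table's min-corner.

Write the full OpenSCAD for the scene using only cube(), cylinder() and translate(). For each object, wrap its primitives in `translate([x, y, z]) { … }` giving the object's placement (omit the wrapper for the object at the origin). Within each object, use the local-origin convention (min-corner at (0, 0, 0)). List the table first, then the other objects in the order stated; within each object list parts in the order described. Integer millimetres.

translate([0, 0, 694]) cube([1027, 609, 31]);
translate([69, 69, 0]) cylinder(h = 694, r = 27);
translate([958, 69, 0]) cylinder(h = 694, r = 27);
translate([69, 540, 0]) cylinder(h = 694, r = 27);
translate([958, 540, 0]) cylinder(h = 694, r = 27);
translate([366, -589, 0]) {
  translate([0, 0, 399]) cube([295, 309, 26]);
  translate([15, 15, 0]) cylinder(h = 399, r = 15);
  translate([280, 15, 0]) cylinder(h = 399, r = 15);
  translate([15, 294, 0]) cylinder(h = 399, r = 15);
  translate([280, 294, 0]) cylinder(h = 399, r = 15);
}
translate([366, 889, 0]) {
  translate([0, 0, 399]) cube([295, 309, 26]);
  translate([15, 15, 0]) cylinder(h = 399, r = 15);
  translate([280, 15, 0]) cylinder(h = 399, r = 15);
  translate([15, 294, 0]) cylinder(h = 399, r = 15);
  translate([280, 294, 0]) cylinder(h = 399, r = 15);
}
translate([-575, 150, 0]) {
  translate([0, 0, 399]) cube([295, 309, 26]);
  translate([15, 15, 0]) cylinder(h = 399, r = 15);
  translate([280, 15, 0]) cylinder(h = 399, r = 15);
  translate([15, 294, 0]) cylinder(h = 399, r = 15);
  translate([280, 294, 0]) cylinder(h = 399, r = 15);
}
translate([1307, 150, 0]) {
  translate([0, 0, 399]) cube([295, 309, 26]);
  translate([15, 15, 0]) cylinder(h = 399, r = 15);
  translate([280, 15, 0]) cylinder(h = 399, r = 15);
  translate([15, 294, 0]) cylinder(h = 399, r = 15);
  translate([280, 294, 0]) cylinder(h = 399, r = 15);
}
translate([0, 0, 725]) {
  cube([346, 215, 12]);
  translate([0, 0, 12]) cube([346, 12, 203]);
  translate([0, 203, 12]) cube([346, 12, 203]);
  translate([0, 12, 12]) cube([12, 191, 203]);
  translate([334, 12, 12]) cube([12, 191, 203]);
}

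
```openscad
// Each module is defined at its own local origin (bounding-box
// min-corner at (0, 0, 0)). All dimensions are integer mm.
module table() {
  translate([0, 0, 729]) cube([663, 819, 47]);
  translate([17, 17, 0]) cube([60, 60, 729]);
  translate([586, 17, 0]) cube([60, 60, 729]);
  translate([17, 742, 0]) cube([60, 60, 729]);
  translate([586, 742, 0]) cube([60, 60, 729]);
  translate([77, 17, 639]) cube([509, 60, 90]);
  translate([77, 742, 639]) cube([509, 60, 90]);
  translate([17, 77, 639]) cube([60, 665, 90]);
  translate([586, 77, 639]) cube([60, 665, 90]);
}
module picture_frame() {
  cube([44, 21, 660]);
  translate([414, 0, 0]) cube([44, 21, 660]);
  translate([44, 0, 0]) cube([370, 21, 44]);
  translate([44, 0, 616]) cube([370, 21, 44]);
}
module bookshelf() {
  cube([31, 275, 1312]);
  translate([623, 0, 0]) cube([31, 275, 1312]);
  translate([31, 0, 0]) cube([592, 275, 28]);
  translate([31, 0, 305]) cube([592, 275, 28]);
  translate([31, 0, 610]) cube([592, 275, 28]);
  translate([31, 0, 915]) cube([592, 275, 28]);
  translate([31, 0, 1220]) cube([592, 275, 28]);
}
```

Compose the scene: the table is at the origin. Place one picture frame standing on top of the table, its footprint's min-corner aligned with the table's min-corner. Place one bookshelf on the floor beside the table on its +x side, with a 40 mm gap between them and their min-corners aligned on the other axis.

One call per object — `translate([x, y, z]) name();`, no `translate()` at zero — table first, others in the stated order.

table();
translate([0, 0, 776]) picture_frame();
translate([703, 0, 0]) bookshelf();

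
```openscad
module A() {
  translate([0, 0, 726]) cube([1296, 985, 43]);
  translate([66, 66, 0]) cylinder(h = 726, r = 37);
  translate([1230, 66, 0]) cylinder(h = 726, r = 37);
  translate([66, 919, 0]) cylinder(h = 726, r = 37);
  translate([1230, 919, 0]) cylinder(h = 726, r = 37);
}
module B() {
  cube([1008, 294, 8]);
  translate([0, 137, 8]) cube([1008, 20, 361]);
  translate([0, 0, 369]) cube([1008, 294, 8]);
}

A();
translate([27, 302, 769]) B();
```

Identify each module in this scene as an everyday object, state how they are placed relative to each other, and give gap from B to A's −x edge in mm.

The I-beam's min-x is at 27; the table's min-x is 0; gap = 27 mm.

A is a table. B is an I-beam. The I-beam is on top of the table. The gap from the I-beam to the table's −x edge is 27 mm.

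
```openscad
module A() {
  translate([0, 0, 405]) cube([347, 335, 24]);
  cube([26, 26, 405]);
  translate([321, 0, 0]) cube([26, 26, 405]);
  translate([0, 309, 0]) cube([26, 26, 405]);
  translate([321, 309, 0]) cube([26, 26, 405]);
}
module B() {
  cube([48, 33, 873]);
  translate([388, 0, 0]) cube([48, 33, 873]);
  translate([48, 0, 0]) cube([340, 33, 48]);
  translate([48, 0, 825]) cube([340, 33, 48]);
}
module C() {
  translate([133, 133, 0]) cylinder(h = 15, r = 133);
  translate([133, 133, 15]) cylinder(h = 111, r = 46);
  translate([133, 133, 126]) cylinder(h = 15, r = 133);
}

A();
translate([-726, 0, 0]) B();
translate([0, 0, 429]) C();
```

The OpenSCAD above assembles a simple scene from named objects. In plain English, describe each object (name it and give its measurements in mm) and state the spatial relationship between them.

A is a four-legged stool. The seat is 347×335 mm, 24 mm thick, top at z = 429 mm. It stands on four square legs, each 26×26 mm in cross-section, from z = 0 to the seat underside, each flush with a corner of the seat.

B is a rectangular picture frame lying in the x–z plane (depth along y). The opening is 340 mm wide (x) by 777 mm tall (z), surrounded by a border 48 mm wide on all four sides. The frame is 33 mm deep and is made of two full-height vertical stiles with two horizontal rails fitted between them.

C is a spool: two coaxial disc flanges of radius 133 mm and thickness 15 mm, joined by a core cylinder of radius 46 mm and height 111 mm. The lower flange rests on z = 0 and the three cylinders share a vertical axis.

The picture frame is on the floor beside the stool on its −x side. The spool is on top of the stool.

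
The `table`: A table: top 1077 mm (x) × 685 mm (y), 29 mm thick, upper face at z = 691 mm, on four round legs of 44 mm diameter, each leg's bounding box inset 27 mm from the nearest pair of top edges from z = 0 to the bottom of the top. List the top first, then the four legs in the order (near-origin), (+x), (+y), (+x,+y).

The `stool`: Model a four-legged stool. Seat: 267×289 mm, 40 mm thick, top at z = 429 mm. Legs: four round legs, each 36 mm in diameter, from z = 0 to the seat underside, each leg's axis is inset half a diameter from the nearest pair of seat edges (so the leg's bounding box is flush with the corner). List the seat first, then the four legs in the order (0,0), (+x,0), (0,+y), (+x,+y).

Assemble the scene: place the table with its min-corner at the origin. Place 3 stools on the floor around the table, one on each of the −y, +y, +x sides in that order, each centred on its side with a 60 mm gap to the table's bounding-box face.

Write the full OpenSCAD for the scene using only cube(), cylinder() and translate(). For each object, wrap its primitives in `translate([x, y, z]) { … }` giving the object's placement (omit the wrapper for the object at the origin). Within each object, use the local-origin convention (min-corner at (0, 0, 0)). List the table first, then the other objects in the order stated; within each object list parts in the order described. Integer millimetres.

translate([0, 0, 662]) cube([1077, 685, 29]);
translate([49, 49, 0]) cylinder(h = 662, r = 22);
translate([1028, 49, 0]) cylinder(h = 662, r = 22);
translate([49, 636, 0]) cylinder(h = 662, r = 22);
translate([1028, 636, 0]) cylinder(h = 662, r = 22);
translate([405, -349, 0]) {
  translate([0, 0, 389]) cube([267, 289, 40]);
  translate([18, 18, 0]) cylinder(h = 389, r = 18);
  translate([249, 18, 0]) cylinder(h = 389, r = 18);
  translate([18, 271, 0]) cylinder(h = 389, r = 18);
  translate([249, 271, 0]) cylinder(h = 389, r = 18);
}
translate([405, 745, 0]) {
  translate([0, 0, 389]) cube([267, 289, 40]);
  translate([18, 18, 0]) cylinder(h = 389, r = 18);
  translate([249, 18, 0]) cylinder(h = 389, r = 18);
  translate([18, 271, 0]) cylinder(h = 389, r = 18);
  translate([249, 271, 0]) cylinder(h = 389, r = 18);
}
translate([1137, 198, 0]) {
  translate([0, 0, 389]) cube([267, 289, 40]);
  translate([18, 18, 0]) cylinder(h = 389, r = 18);
  translate([249, 18, 0]) cylinder(h = 389, r = 18);
  translate([18, 271, 0]) cylinder(h = 389, r = 18);
  translate([249, 271, 0]) cylinder(h = 389, r = 18);
}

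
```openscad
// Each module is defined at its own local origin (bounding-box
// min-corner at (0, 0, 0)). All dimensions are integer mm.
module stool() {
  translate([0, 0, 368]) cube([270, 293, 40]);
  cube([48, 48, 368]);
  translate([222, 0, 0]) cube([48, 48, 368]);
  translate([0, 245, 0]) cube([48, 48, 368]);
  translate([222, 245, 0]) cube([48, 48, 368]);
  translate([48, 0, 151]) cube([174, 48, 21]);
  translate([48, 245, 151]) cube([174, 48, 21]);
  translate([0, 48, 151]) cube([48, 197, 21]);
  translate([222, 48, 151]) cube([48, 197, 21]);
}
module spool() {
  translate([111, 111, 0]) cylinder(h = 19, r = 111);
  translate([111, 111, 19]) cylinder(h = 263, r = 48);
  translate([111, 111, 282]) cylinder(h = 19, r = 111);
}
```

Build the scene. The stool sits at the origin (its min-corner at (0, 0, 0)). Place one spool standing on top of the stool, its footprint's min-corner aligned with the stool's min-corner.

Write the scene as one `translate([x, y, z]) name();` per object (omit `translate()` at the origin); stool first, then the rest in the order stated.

stool();
translate([0, 0, 408]) spool();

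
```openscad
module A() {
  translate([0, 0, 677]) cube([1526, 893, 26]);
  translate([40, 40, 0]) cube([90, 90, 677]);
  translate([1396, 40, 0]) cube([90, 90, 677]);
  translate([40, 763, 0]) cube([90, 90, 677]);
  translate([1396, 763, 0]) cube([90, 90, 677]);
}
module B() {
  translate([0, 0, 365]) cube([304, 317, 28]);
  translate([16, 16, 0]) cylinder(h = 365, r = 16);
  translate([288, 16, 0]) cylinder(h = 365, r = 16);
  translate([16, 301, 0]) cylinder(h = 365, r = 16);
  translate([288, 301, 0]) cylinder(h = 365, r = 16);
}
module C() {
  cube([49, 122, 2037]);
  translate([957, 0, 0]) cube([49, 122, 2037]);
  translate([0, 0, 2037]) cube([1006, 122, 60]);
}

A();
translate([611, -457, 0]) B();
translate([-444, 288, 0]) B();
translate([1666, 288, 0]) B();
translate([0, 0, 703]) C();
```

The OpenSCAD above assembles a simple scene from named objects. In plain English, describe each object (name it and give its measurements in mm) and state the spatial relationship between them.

A is a table with a 1526×893 mm rectangular top, 26 mm thick, top surface at z = 703 mm, supported by four 90×90 mm square legs, each inset 40 mm from the nearest pair of top edges, running from the floor.

B is a simple wooden stool: a rectangular seat 304 mm (x) by 317 mm (y), 28 mm thick, top face at z = 393 mm, on four round legs, each 32 mm in diameter. The legs rest on z = 0, each leg's axis is inset half a diameter from the nearest pair of seat edges (so the leg's bounding box is flush with the corner).

C is a door frame. The clear opening is 908 mm wide and 2037 mm high. Two 49 mm wide jambs, 122 mm deep, stand either side of the opening from the floor to the top of the opening. A 60 mm thick head sits across the top of both jambs, spanning the full outside width of the frame.

Three stools sit around the table at the −y, −x, +x sides. The door frame is on top of the table.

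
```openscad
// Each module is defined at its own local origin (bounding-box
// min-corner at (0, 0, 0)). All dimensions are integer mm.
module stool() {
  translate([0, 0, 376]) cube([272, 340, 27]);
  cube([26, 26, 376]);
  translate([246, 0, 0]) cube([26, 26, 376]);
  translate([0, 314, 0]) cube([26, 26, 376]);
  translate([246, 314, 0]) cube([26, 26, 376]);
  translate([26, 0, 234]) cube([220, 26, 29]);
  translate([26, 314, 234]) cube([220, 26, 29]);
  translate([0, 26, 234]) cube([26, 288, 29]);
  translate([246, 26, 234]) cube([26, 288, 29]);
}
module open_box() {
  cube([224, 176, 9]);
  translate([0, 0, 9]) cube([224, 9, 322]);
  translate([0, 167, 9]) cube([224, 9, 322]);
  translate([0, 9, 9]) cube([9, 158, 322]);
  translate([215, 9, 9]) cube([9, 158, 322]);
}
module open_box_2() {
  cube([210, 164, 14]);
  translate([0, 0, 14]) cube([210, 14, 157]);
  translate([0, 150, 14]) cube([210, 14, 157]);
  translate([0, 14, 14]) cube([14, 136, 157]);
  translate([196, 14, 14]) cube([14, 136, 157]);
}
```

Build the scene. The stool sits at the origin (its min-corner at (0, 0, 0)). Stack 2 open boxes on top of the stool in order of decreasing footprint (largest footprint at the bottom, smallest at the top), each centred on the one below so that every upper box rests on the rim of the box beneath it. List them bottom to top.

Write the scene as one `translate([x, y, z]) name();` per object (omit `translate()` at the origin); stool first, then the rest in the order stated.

stool();
translate([24, 82, 403]) open_box();
translate([31, 88, 734]) open_box_2();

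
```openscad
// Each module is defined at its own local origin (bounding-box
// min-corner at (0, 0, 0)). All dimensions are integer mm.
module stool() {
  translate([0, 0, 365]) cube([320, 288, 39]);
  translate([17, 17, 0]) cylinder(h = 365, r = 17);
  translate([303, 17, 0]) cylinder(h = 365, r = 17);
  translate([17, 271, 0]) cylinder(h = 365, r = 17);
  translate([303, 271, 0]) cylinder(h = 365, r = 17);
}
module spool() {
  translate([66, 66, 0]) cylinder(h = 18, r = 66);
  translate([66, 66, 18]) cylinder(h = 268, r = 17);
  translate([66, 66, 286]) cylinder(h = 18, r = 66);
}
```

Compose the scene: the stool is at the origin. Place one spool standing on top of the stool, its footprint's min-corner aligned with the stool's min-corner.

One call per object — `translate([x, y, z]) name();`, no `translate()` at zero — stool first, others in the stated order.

stool();
translate([0, 0, 404]) spool();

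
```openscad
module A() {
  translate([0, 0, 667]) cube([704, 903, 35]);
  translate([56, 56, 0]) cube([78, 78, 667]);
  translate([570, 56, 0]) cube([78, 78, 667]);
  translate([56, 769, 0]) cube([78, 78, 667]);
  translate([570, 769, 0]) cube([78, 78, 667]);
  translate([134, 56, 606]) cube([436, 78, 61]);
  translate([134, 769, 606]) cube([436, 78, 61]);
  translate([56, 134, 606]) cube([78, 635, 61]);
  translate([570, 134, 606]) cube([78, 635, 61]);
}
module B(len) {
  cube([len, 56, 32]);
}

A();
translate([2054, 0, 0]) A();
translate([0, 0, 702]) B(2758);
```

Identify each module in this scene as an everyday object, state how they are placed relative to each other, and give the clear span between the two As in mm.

A is a table. B is a beam. A beam spans the tops of two tables. The clear span between the two tables is 1350 mm.

Second table starts at x = 2054; first ends at x = 704; clear span = 2054 − 704 = 1350 mm.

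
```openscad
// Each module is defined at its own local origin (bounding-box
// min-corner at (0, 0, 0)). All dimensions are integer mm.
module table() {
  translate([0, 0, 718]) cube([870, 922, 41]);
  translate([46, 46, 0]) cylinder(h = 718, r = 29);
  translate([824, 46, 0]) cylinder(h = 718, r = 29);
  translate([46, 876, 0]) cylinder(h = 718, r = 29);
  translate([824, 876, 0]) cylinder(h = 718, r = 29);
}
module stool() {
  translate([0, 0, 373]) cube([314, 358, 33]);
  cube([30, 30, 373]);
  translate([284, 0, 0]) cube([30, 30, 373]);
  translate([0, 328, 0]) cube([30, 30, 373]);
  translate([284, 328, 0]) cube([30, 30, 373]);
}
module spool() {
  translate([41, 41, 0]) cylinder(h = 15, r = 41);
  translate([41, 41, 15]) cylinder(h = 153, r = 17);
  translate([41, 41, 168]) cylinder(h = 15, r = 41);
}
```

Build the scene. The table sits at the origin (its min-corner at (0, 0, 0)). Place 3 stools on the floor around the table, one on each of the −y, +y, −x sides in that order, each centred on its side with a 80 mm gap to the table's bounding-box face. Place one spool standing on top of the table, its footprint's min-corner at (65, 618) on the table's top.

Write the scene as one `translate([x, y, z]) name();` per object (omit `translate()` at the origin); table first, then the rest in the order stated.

table();
translate([278, -438, 0]) stool();
translate([278, 1002, 0]) stool();
translate([-394, 282, 0]) stool();
translate([65, 618, 759]) spool();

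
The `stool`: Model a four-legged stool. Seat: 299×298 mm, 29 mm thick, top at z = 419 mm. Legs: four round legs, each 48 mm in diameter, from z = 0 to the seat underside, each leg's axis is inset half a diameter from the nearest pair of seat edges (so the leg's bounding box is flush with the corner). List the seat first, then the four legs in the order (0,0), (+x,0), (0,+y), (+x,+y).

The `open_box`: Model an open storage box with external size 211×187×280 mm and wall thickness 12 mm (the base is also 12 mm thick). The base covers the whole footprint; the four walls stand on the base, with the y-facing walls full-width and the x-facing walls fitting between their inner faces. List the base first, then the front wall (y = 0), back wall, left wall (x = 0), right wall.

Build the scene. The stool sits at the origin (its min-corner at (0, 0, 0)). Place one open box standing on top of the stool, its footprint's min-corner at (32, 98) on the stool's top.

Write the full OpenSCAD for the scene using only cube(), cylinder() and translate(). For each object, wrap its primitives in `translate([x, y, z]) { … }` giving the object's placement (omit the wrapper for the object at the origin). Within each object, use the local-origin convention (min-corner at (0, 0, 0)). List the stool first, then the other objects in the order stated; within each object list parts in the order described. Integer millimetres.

translate([0, 0, 390]) cube([299, 298, 29]);
translate([24, 24, 0]) cylinder(h = 390, r = 24);
translate([275, 24, 0]) cylinder(h = 390, r = 24);
translate([24, 274, 0]) cylinder(h = 390, r = 24);
translate([275, 274, 0]) cylinder(h = 390, r = 24);
translate([32, 98, 419]) {
  cube([211, 187, 12]);
  translate([0, 0, 12]) cube([211, 12, 268]);
  translate([0, 175, 12]) cube([211, 12, 268]);
  translate([0, 12, 12]) cube([12, 163, 268]);
  translate([199, 12, 12]) cube([12, 163, 268]);
}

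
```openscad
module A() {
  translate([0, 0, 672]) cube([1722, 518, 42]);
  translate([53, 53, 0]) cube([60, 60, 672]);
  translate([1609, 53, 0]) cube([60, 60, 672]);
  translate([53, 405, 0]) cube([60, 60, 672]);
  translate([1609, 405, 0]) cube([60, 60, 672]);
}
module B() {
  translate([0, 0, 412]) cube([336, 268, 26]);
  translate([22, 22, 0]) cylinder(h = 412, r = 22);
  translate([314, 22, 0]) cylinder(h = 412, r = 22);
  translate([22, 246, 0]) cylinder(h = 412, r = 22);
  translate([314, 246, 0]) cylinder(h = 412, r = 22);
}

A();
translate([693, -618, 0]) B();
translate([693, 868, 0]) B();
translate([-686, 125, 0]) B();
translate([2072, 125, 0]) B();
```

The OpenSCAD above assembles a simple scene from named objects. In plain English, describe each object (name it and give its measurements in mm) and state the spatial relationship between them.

A is a table with a 1722×518 mm rectangular top, 42 mm thick, top surface at z = 714 mm, supported by four 60×60 mm square legs, each inset 53 mm from the nearest pair of top edges, running from the floor.

B is a simple wooden stool: a rectangular seat 336 mm (x) by 268 mm (y), 26 mm thick, top face at z = 438 mm, on four round legs, each 44 mm in diameter. The legs rest on z = 0, each leg's axis is inset half a diameter from the nearest pair of seat edges (so the leg's bounding box is flush with the corner).

Four stools sit around the table at the −y, +y, −x, +x sides.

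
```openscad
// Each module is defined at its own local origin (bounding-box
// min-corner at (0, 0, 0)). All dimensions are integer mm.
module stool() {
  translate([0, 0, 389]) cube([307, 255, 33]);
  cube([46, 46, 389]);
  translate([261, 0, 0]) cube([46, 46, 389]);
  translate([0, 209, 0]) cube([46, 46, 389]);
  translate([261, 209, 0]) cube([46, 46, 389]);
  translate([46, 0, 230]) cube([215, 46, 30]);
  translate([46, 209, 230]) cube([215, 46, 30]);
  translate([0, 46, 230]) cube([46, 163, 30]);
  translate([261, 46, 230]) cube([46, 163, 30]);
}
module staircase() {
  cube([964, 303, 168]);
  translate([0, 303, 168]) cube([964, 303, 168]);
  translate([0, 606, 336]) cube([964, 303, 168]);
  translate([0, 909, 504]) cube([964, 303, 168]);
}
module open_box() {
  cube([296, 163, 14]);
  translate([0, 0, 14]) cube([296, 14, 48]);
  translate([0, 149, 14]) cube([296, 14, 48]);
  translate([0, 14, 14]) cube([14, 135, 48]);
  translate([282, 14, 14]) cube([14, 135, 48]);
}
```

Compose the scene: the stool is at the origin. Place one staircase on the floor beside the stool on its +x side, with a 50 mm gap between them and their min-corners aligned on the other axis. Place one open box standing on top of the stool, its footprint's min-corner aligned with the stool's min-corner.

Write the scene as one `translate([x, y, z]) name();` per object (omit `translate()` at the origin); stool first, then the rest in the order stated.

stool();
translate([357, 0, 0]) staircase();
translate([0, 0, 422]) open_box();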